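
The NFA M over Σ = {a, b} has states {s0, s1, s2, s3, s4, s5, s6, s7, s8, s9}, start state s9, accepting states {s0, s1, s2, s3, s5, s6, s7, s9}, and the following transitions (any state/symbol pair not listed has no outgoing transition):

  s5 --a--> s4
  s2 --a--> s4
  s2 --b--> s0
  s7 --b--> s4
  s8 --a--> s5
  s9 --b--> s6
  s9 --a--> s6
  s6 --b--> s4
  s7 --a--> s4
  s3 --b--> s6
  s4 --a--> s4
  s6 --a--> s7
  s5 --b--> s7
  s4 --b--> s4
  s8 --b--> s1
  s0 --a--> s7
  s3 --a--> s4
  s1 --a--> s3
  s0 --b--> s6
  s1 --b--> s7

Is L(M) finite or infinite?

finite

The useful states (reachable from s9 and able to reach an accepting state) are {s6, s7, s9}.
Restricted to these states the transition graph has no cycle, so every accepting path has bounded length and L is finite.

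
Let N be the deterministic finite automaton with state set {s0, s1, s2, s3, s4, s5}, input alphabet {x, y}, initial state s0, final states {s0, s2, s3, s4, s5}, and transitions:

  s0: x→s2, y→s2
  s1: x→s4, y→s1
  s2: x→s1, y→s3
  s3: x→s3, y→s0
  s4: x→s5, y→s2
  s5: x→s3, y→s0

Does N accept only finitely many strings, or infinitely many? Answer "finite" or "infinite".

infinite

State s1 is reachable from the start and can reach an accepting state, and it lies on the cycle s1 → s1.
Traversing that cycle any number of times yields accepted strings of unbounded length, so the language is infinite.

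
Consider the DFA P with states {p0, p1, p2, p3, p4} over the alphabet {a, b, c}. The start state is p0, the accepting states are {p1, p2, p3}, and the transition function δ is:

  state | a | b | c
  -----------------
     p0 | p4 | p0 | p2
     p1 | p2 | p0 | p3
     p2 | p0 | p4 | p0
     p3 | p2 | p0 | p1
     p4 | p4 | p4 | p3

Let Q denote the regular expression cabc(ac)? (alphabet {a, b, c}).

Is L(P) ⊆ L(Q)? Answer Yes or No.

The string c is in L(P) but not in L(Q).
So L(P) ⊄ L(Q).

No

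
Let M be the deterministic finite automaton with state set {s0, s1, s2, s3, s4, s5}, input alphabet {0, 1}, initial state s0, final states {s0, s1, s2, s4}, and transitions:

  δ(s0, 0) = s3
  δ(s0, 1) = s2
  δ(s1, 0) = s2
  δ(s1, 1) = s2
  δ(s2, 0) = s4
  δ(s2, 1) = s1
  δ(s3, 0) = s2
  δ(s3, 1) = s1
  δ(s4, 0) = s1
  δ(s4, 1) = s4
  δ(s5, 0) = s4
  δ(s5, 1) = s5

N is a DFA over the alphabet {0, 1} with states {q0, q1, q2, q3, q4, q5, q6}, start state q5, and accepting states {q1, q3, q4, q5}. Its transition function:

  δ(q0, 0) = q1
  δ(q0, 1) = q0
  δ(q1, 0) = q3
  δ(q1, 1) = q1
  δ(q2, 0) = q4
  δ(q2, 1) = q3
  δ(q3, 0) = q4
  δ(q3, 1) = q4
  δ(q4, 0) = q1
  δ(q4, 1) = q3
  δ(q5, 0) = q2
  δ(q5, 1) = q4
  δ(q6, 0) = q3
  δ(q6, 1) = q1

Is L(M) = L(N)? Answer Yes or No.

Exploring the product automaton M × N from the start pair (s0, q5), following both machines on each input symbol, reaches 5 state pairs: (s0, q5), (s3, q2), (s2, q4), (s1, q3), (s4, q1).
M accepts in {s0, s1, s2, s4} and N accepts in {q1, q3, q4, q5}. In every reachable pair the two components are either both accepting — (s0, q5), (s2, q4), (s1, q3), (s4, q1) — or both non-accepting, so no string is accepted by exactly one of the machines: L(M) \ L(N) and L(N) \ L(M) are both empty.
Hence every string is accepted by M iff it is accepted by N, and the two languages coincide.

Yes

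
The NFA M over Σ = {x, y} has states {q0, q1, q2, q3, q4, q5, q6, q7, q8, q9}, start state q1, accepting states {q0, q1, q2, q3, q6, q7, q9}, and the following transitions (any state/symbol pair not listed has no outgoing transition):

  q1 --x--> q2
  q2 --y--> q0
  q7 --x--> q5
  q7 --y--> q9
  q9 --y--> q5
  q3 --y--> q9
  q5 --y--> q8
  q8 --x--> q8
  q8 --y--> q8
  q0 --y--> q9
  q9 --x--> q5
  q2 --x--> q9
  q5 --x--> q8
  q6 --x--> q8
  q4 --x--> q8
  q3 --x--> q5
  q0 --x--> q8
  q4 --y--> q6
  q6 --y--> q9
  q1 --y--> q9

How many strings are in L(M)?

6

The useful subgraph on states {q0, q1, q2, q9} is acyclic, so L(M) is finite; the longest accepting path visits 4 useful states, giving maximum string length 3.
Counting accepting paths from q1 by length: 1 of length 0, 2 of length 1, 2 of length 2, 1 of length 3. Total 6.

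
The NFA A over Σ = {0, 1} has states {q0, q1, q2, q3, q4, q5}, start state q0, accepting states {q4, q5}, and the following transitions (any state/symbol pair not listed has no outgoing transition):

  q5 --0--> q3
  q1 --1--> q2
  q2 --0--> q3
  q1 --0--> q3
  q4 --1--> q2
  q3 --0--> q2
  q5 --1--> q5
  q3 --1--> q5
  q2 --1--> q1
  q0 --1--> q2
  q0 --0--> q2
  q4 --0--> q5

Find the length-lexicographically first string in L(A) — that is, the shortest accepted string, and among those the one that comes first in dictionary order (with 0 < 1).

A breadth-first search from q0 reaches an accepting state first via the path q0 → q2 → q3 → q5 on input 001.
No string of length < 3 is accepted (BFS exhausts all shorter strings without reaching an accepting state), and 001 is the lexicographically least accepting string of length 3.

001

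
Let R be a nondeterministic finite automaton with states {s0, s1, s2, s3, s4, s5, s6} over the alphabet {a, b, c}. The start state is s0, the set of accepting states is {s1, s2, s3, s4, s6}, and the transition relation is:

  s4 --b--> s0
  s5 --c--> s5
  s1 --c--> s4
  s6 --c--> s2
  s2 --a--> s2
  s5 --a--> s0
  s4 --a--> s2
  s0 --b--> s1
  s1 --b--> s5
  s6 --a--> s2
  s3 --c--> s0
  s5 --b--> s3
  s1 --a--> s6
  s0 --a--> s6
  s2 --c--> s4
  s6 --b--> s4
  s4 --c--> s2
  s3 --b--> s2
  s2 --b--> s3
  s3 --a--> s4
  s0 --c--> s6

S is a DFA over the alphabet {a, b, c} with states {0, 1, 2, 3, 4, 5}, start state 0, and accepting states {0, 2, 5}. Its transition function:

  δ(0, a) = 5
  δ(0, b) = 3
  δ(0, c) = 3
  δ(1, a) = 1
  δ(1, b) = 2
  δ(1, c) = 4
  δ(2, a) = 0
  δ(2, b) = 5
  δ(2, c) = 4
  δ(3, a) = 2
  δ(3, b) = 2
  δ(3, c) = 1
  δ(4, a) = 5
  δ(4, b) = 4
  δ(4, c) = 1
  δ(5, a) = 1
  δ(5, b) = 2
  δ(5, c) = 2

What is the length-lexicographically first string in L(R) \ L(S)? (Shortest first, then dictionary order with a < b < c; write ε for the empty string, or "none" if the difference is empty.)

The string b is accepted by R but not by S.
No shorter string lies in the difference, and b is the lexicographically first length-1 string in L(R) \ L(S).

b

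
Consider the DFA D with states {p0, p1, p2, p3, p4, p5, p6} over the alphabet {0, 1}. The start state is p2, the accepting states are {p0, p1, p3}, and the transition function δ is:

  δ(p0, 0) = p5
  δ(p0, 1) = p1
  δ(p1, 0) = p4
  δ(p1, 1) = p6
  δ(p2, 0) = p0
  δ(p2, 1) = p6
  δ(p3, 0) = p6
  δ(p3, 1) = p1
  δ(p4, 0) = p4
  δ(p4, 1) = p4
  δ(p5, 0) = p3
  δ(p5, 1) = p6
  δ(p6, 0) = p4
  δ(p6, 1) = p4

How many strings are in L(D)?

4

The useful subgraph on states {p0, p1, p2, p3, p5} is acyclic, so L(D) is finite; the longest accepting path visits 5 useful states, giving maximum string length 4.
Counting accepting paths from p2 by length: 1 of length 1, 1 of length 2, 1 of length 3, 1 of length 4. Total 4.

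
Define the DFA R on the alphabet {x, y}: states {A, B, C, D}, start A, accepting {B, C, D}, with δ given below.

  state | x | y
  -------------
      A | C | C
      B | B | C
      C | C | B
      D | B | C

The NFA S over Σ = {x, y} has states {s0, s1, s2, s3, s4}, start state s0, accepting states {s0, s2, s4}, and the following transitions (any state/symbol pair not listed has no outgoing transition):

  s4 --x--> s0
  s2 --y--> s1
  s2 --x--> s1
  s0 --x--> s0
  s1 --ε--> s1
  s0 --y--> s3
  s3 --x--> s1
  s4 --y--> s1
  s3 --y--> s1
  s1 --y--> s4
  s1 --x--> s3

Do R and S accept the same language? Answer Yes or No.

No

The string y is accepted by R but rejected by S.
So L(R) ≠ L(S).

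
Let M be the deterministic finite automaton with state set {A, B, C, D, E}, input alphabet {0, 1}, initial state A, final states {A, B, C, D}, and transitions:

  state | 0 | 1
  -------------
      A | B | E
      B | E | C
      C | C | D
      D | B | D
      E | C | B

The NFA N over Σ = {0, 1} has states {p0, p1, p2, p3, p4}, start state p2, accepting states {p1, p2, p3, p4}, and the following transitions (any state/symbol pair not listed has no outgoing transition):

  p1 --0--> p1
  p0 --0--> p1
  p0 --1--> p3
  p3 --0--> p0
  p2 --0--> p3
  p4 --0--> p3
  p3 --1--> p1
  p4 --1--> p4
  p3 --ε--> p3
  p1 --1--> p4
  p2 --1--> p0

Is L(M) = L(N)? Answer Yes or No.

Yes

Exploring the product automaton M × N from the start pair (A, p2), following both machines on each input symbol, reaches 5 state pairs: (A, p2), (B, p3), (E, p0), (C, p1), (D, p4).
M accepts in {A, B, C, D} and N accepts in {p1, p2, p3, p4}. In every reachable pair the two components are either both accepting — (A, p2), (B, p3), (C, p1), (D, p4) — or both non-accepting, so no string is accepted by exactly one of the machines: L(M) \ L(N) and L(N) \ L(M) are both empty.
Hence every string is accepted by M iff it is accepted by N, and the two languages coincide.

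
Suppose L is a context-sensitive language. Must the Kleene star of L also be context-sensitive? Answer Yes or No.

Yes

An LBA guesses a factorisation of the input into blocks (marking block boundaries on a second track) and verifies each block with the LBA for L; this uses no space beyond the input, so L* is context-sensitive.
So the context-sensitive languages are closed under Kleene star.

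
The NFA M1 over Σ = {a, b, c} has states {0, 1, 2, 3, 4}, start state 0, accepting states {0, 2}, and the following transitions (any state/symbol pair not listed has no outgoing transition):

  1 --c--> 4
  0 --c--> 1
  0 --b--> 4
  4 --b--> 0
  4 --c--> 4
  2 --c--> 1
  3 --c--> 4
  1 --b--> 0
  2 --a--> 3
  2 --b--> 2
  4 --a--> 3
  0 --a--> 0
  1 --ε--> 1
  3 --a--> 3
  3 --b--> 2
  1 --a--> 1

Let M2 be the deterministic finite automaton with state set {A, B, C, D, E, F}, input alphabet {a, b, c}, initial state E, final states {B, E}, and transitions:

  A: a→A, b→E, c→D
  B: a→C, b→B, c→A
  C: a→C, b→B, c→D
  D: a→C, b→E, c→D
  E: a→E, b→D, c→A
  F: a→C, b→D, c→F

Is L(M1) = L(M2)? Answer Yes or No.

Yes

Exploring the product automaton M1 × M2 from the start pair (0, E), following both machines on each input symbol, reaches 5 state pairs: (0, E), (4, D), (1, A), (3, C), (2, B).
M1 accepts in {0, 2} and M2 accepts in {B, E}. In every reachable pair the two components are either both accepting — (0, E), (2, B) — or both non-accepting, so no string is accepted by exactly one of the machines: L(M1) \ L(M2) and L(M2) \ L(M1) are both empty.
Hence every string is accepted by M1 iff it is accepted by M2, and the two languages coincide.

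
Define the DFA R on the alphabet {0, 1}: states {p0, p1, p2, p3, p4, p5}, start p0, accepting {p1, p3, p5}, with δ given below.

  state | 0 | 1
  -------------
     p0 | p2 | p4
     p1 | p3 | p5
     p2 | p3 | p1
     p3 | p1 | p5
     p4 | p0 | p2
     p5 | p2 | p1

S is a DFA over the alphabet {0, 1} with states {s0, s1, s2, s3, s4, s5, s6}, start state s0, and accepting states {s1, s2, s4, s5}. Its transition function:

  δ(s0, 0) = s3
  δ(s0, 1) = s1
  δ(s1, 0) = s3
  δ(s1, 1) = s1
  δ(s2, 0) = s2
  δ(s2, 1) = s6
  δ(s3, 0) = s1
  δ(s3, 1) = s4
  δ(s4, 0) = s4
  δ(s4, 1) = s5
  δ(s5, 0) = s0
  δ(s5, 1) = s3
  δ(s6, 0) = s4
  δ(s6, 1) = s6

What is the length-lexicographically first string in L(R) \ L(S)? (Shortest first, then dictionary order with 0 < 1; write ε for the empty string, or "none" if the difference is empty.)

The string 000 is accepted by R but not by S.
No shorter string lies in the difference, and 000 is the lexicographically first length-3 string in L(R) \ L(S).

000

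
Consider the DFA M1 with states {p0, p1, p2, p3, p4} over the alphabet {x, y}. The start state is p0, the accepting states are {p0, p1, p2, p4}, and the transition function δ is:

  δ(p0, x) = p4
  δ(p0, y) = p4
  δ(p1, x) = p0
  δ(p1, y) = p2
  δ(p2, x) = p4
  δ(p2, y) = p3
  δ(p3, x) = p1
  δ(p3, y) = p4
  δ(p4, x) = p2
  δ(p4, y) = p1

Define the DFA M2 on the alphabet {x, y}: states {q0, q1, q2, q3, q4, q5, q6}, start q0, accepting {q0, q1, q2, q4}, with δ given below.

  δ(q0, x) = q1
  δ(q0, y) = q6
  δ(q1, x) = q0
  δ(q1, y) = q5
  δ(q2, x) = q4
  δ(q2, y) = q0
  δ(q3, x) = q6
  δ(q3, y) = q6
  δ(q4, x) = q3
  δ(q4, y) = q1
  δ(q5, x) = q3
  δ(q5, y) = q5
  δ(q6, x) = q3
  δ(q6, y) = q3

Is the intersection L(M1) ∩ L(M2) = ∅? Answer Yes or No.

The empty string ε is accepted by both M1 and M2.
Hence L(M1) ∩ L(M2) ≠ ∅.

No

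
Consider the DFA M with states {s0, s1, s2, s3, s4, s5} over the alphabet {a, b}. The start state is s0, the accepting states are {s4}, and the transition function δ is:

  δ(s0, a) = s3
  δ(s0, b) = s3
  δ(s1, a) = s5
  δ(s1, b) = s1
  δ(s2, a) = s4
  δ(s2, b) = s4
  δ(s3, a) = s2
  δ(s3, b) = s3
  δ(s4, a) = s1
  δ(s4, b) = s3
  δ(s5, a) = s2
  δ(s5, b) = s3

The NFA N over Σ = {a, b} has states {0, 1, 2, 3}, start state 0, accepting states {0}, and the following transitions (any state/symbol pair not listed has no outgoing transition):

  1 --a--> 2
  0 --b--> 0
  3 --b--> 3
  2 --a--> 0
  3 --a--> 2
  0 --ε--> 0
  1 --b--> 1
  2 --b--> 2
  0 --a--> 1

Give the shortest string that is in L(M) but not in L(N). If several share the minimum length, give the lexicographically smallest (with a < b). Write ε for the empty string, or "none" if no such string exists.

aab

The string aab is accepted by M but not by N.
No shorter string lies in the difference, and aab is the lexicographically first length-3 string in L(M) \ L(N).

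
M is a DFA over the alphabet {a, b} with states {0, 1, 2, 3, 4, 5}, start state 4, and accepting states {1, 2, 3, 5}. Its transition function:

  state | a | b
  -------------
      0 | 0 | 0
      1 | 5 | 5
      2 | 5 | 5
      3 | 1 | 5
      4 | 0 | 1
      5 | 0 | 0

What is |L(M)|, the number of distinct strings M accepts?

3

The useful subgraph on states {1, 4, 5} is acyclic, so L(M) is finite; the longest accepting path visits 3 useful states, giving maximum string length 2.
Counting accepting paths from 4 by length: 1 of length 1, 2 of length 2. Total 3.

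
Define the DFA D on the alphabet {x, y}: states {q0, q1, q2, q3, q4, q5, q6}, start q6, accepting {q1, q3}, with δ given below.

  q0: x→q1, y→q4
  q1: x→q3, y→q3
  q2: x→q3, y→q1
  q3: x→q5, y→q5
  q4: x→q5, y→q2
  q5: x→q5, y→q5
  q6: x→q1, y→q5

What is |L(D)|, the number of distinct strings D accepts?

The useful subgraph on states {q1, q3, q6} is acyclic, so L(D) is finite; the longest accepting path visits 3 useful states, giving maximum string length 2.
Counting accepting paths from q6 by length: 1 of length 1, 2 of length 2. Total 3.

3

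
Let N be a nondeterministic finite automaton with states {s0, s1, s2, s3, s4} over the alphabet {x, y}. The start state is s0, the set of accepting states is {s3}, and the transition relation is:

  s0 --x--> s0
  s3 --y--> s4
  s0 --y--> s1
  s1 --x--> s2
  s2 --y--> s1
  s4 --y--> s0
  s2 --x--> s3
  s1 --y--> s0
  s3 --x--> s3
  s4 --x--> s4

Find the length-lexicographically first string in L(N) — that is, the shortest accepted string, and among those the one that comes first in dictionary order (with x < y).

yxx

A breadth-first search from s0 reaches an accepting state first via the path s0 → s1 → s2 → s3 on input yxx.
No string of length < 3 is accepted (BFS exhausts all shorter strings without reaching an accepting state), and yxx is the lexicographically least accepting string of length 3.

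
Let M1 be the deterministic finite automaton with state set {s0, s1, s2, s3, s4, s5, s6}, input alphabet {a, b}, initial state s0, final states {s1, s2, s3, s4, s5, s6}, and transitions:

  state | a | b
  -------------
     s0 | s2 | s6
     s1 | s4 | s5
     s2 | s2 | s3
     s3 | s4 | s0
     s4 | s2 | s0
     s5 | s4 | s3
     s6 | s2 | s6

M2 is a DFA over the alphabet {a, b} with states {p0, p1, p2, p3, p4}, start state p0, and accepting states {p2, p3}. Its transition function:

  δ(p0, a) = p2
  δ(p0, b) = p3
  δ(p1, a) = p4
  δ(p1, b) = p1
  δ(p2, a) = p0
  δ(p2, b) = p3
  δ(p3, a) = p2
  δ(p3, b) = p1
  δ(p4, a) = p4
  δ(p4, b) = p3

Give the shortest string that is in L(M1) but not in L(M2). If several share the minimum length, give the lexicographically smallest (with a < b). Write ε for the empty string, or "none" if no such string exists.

aa

The string aa is accepted by M1 but not by M2.
No shorter string lies in the difference, and aa is the lexicographically first length-2 string in L(M1) \ L(M2).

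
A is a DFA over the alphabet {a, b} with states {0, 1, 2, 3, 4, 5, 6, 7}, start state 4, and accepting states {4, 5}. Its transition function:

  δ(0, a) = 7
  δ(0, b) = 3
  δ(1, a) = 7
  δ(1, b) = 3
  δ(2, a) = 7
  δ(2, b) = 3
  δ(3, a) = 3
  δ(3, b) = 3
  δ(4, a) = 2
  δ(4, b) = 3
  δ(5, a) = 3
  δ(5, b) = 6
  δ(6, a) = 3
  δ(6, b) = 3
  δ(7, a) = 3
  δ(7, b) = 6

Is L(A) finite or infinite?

finite

The useful states (reachable from 4 and able to reach an accepting state) are {4}.
Restricted to these states the transition graph has no cycle, so every accepting path has bounded length and L is finite.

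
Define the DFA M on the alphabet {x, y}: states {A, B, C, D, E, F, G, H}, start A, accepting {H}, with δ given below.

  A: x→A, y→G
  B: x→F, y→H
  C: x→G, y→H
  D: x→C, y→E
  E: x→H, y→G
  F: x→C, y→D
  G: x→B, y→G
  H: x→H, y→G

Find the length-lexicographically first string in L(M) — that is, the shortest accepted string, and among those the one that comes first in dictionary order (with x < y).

A breadth-first search from A reaches an accepting state first via the path A → G → B → H on input yxy.
No string of length < 3 is accepted (BFS exhausts all shorter strings without reaching an accepting state), and yxy is the lexicographically least accepting string of length 3.

yxy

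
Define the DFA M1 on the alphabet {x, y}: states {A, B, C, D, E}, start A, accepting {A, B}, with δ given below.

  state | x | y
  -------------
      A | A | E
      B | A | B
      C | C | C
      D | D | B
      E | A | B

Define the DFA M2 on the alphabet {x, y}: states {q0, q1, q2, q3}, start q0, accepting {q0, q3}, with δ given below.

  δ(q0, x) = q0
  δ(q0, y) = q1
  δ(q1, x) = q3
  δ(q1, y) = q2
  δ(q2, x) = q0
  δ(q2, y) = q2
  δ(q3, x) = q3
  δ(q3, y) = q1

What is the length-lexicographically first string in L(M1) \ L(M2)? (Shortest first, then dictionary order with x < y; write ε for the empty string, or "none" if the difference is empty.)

The string yy is accepted by M1 but not by M2.
No shorter string lies in the difference, and yy is the lexicographically first length-2 string in L(M1) \ L(M2).

yy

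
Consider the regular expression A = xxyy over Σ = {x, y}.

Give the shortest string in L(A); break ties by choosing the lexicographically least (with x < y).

xxyy

By inspection of the expression, no string of length less than 4 matches, and xxyy is the lexicographically first match of length 4.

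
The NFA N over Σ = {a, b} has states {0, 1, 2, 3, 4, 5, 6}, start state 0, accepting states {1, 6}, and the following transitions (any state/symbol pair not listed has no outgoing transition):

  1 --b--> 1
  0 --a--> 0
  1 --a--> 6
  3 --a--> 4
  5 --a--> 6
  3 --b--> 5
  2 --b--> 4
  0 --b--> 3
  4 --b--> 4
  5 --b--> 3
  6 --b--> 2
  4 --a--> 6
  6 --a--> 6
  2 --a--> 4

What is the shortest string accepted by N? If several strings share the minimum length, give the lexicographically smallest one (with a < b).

A breadth-first search from 0 reaches an accepting state first via the path 0 → 3 → 4 → 6 on input baa.
No string of length < 3 is accepted (BFS exhausts all shorter strings without reaching an accepting state), and baa is the lexicographically least accepting string of length 3.

baa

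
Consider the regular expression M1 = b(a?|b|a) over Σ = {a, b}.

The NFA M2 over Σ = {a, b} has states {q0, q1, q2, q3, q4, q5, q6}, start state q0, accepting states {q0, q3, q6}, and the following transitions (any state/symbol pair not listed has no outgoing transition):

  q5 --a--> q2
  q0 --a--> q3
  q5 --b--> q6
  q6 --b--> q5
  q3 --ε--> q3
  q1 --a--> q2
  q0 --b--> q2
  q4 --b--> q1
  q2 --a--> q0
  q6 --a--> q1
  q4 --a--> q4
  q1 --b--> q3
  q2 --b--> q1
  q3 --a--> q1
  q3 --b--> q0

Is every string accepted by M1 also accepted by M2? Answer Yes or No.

The string b is in L(M1) but not in L(M2).
So L(M1) ⊄ L(M2).

No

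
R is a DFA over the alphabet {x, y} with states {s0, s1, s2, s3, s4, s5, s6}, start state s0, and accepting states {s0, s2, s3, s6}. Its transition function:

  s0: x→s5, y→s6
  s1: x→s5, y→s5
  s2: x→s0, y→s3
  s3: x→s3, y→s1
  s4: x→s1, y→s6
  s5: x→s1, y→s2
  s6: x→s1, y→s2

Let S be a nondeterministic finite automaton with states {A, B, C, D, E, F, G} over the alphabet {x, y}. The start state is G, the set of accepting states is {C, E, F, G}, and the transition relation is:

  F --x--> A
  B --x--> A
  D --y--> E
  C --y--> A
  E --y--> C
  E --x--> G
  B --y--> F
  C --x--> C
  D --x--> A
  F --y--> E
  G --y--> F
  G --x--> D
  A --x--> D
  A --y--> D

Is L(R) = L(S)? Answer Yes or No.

Exploring the product automaton R × S from the start pair (s0, G), following both machines on each input symbol, reaches 6 state pairs: (s0, G), (s5, D), (s6, F), (s1, A), (s2, E), (s3, C).
R accepts in {s0, s2, s3, s6} and S accepts in {C, E, F, G}. In every reachable pair the two components are either both accepting — (s0, G), (s6, F), (s2, E), (s3, C) — or both non-accepting, so no string is accepted by exactly one of the machines: L(R) \ L(S) and L(S) \ L(R) are both empty.
Hence every string is accepted by R iff it is accepted by S, and the two languages coincide.

Yes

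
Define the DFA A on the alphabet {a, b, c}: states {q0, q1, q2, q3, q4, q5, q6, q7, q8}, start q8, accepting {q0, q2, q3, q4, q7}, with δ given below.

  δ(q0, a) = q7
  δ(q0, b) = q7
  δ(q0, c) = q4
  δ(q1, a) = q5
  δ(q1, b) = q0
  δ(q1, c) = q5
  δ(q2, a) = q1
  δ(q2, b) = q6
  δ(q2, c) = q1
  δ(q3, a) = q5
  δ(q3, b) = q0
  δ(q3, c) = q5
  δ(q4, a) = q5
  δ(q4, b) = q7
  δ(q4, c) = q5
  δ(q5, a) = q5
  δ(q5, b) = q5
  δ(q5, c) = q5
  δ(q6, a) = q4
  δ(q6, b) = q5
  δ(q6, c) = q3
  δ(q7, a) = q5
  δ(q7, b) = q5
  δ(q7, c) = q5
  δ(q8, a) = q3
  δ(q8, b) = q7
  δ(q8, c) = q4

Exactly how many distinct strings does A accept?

The useful subgraph on states {q0, q3, q4, q7, q8} is acyclic, so L(A) is finite; the longest accepting path visits 5 useful states, giving maximum string length 4.
Counting accepting paths from q8 by length: 3 of length 1, 2 of length 2, 3 of length 3, 1 of length 4. Total 9.

9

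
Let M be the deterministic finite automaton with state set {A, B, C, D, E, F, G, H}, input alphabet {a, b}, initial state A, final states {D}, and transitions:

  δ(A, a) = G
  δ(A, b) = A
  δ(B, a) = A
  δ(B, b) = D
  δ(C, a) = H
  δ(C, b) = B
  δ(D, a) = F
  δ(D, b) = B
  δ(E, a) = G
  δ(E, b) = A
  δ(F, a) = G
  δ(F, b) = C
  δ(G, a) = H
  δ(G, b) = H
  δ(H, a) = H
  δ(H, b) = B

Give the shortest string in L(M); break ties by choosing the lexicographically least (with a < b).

A breadth-first search from A reaches an accepting state first via the path A → G → H → B → D on input aabb.
No string of length < 4 is accepted (BFS exhausts all shorter strings without reaching an accepting state), and aabb is the lexicographically least accepting string of length 4.

aabb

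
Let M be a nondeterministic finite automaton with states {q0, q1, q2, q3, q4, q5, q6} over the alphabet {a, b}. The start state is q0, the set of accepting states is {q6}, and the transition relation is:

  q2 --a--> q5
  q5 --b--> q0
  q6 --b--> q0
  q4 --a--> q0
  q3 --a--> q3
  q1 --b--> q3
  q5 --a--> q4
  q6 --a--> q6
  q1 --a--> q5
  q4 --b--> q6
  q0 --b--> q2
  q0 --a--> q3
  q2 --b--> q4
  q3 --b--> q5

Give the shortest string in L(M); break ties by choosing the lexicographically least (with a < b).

A breadth-first search from q0 reaches an accepting state first via the path q0 → q2 → q4 → q6 on input bbb.
No string of length < 3 is accepted (BFS exhausts all shorter strings without reaching an accepting state), and bbb is the lexicographically least accepting string of length 3.

bbb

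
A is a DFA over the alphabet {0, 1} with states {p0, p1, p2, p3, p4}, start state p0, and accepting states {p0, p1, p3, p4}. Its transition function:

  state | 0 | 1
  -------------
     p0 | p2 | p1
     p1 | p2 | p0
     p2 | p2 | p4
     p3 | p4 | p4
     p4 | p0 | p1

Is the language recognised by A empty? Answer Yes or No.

The empty string ε is accepted: the run p0 ends in the accepting state p0.
Since at least one string is accepted, L(A) is not empty.

No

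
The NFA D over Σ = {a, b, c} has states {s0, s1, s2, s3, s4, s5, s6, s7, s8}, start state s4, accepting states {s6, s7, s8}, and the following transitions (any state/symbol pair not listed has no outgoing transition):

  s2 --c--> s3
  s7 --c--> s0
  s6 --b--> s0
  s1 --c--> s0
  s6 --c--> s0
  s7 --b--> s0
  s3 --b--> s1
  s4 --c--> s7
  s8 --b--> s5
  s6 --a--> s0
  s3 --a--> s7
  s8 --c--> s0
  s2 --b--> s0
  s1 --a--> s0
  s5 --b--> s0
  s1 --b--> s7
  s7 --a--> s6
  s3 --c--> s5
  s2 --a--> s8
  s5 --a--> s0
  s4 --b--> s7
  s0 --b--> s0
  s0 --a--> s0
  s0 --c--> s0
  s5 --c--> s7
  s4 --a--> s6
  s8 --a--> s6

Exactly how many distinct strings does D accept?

5

The useful subgraph on states {s4, s6, s7} is acyclic, so L(D) is finite; the longest accepting path visits 3 useful states, giving maximum string length 2.
Counting accepting paths from s4 by length: 3 of length 1, 2 of length 2. Total 5.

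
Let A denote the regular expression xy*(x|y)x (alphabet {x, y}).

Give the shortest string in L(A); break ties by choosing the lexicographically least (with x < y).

xxx

By inspection of the expression, no string of length less than 3 matches, and xxx is the lexicographically first match of length 3.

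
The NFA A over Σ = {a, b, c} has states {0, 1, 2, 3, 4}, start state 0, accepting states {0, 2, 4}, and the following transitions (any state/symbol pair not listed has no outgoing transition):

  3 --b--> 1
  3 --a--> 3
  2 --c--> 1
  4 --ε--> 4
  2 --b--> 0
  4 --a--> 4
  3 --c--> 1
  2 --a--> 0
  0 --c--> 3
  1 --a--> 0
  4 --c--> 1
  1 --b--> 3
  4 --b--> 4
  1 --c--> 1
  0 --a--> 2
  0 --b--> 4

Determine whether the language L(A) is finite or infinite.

infinite

State 0 is reachable from the start and can reach an accepting state, and it lies on the cycle 0 → 2 → 0.
Traversing that cycle any number of times yields accepted strings of unbounded length, so the language is infinite.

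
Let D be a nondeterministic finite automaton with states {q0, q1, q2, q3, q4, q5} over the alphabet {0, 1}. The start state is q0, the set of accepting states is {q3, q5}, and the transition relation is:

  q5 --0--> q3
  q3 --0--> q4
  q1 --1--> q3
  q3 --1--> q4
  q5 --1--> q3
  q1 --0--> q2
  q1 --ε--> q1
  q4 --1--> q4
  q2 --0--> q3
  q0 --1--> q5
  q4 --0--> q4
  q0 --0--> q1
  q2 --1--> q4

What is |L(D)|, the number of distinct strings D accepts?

The useful subgraph on states {q0, q1, q2, q3, q5} is acyclic, so L(D) is finite; the longest accepting path visits 4 useful states, giving maximum string length 3.
Counting accepting paths from q0 by length: 1 of length 1, 3 of length 2, 1 of length 3. Total 5.

5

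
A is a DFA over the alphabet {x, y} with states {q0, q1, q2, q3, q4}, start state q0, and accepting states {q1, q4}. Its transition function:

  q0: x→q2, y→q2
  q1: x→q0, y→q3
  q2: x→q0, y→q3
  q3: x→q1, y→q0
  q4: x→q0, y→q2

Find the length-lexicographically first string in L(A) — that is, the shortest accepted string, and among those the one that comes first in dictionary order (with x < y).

xyx

A breadth-first search from q0 reaches an accepting state first via the path q0 → q2 → q3 → q1 on input xyx.
No string of length < 3 is accepted (BFS exhausts all shorter strings without reaching an accepting state), and xyx is the lexicographically least accepting string of length 3.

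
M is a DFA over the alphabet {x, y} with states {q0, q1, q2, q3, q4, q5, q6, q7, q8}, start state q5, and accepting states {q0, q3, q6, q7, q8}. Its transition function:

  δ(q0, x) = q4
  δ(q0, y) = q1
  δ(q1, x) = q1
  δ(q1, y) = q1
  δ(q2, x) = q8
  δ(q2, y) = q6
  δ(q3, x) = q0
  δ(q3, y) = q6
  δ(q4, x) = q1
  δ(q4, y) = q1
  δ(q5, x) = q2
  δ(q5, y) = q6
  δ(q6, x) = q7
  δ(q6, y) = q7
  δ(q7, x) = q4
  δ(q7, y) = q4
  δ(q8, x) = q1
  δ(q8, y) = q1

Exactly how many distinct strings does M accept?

The useful subgraph on states {q2, q5, q6, q7, q8} is acyclic, so L(M) is finite; the longest accepting path visits 4 useful states, giving maximum string length 3.
Counting accepting paths from q5 by length: 1 of length 1, 4 of length 2, 2 of length 3. Total 7.

7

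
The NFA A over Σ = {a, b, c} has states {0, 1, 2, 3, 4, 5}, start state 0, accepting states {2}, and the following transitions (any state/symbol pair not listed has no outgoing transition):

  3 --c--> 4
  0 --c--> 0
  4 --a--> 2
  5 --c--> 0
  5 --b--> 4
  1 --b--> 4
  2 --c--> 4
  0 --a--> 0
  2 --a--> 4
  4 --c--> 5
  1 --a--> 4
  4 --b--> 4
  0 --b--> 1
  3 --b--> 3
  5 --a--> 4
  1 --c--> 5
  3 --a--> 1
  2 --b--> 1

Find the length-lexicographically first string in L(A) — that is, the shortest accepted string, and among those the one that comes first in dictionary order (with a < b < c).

baa

A breadth-first search from 0 reaches an accepting state first via the path 0 → 1 → 4 → 2 on input baa.
No string of length < 3 is accepted (BFS exhausts all shorter strings without reaching an accepting state), and baa is the lexicographically least accepting string of length 3.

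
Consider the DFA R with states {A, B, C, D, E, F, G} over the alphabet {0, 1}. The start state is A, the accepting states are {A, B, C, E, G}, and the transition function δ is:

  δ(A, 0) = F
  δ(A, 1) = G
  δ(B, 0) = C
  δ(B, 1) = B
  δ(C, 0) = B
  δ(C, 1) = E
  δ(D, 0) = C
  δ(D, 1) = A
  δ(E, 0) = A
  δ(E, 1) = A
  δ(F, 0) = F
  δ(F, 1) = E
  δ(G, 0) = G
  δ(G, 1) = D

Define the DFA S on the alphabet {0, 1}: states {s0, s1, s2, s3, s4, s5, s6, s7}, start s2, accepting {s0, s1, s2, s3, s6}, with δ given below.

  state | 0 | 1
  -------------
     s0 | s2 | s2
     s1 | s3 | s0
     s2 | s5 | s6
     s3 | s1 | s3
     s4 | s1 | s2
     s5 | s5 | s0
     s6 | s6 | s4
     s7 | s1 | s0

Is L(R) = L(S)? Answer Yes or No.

Exploring the product automaton R × S from the start pair (A, s2), following both machines on each input symbol, reaches 7 state pairs: (A, s2), (F, s5), (G, s6), (E, s0), (D, s4), (C, s1), (B, s3).
R accepts in {A, B, C, E, G} and S accepts in {s0, s1, s2, s3, s6}. In every reachable pair the two components are either both accepting — (A, s2), (G, s6), (E, s0), (C, s1), (B, s3) — or both non-accepting, so no string is accepted by exactly one of the machines: L(R) \ L(S) and L(S) \ L(R) are both empty.
Hence every string is accepted by R iff it is accepted by S, and the two languages coincide.

Yes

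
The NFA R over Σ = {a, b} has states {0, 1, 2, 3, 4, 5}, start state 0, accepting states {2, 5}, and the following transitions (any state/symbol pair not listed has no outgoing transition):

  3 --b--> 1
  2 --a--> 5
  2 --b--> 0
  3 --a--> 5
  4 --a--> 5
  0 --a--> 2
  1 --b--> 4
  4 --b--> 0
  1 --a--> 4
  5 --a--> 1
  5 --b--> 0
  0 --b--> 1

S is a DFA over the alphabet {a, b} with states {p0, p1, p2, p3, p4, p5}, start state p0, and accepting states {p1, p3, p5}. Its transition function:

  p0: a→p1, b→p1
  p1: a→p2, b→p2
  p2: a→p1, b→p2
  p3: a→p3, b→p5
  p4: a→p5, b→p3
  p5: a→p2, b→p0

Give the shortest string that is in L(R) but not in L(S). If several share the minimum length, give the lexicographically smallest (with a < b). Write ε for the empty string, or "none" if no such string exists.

aa

The string aa is accepted by R but not by S.
No shorter string lies in the difference, and aa is the lexicographically first length-2 string in L(R) \ L(S).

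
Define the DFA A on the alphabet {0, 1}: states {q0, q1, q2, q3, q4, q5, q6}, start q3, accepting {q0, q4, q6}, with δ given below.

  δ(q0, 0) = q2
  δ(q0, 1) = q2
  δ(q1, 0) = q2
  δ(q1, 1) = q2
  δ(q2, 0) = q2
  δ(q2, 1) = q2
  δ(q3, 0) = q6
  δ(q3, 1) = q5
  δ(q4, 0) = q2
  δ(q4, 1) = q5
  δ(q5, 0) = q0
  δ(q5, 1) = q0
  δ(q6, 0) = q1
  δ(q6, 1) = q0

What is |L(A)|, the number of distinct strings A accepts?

4

The useful subgraph on states {q0, q3, q5, q6} is acyclic, so L(A) is finite; the longest accepting path visits 3 useful states, giving maximum string length 2.
Counting accepting paths from q3 by length: 1 of length 1, 3 of length 2. Total 4.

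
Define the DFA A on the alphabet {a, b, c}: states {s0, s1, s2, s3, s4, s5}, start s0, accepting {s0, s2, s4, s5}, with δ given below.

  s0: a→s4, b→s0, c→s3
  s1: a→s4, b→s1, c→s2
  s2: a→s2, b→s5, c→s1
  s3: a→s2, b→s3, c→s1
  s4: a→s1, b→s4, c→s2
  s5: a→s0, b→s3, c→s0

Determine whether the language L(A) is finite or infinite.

State s0 is reachable from the start and can reach an accepting state, and it lies on the cycle s0 → s0.
Traversing that cycle any number of times yields accepted strings of unbounded length, so the language is infinite.

infinite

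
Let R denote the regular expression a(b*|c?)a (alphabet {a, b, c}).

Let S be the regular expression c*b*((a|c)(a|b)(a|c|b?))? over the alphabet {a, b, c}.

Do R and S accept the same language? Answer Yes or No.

No

The string aca is accepted by R but rejected by S.
So L(R) ≠ L(S).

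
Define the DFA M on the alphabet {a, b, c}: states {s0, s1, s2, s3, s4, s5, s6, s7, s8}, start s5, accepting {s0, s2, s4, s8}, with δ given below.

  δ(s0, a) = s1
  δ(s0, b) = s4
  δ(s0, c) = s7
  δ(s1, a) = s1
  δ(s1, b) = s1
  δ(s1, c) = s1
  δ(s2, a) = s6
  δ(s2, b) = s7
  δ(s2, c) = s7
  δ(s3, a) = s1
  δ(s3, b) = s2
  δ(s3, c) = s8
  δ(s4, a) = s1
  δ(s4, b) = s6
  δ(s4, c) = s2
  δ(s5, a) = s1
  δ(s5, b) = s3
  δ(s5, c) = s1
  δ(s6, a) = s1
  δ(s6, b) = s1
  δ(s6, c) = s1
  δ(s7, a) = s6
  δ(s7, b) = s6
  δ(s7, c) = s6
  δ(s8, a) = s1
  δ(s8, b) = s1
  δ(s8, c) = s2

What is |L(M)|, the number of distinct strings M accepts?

3

The useful subgraph on states {s2, s3, s5, s8} is acyclic, so L(M) is finite; the longest accepting path visits 4 useful states, giving maximum string length 3.
Counting accepting paths from s5 by length: 2 of length 2, 1 of length 3. Total 3.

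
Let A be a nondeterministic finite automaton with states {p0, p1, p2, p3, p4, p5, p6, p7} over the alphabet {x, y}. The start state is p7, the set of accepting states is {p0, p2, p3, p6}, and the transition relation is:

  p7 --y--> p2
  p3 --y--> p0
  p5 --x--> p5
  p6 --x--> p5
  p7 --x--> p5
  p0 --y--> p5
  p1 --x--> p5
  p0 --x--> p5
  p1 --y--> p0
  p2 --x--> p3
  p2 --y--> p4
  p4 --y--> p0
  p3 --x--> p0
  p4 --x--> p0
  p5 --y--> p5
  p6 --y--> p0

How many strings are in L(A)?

The useful subgraph on states {p0, p2, p3, p4, p7} is acyclic, so L(A) is finite; the longest accepting path visits 4 useful states, giving maximum string length 3.
Counting accepting paths from p7 by length: 1 of length 1, 1 of length 2, 4 of length 3. Total 6.

6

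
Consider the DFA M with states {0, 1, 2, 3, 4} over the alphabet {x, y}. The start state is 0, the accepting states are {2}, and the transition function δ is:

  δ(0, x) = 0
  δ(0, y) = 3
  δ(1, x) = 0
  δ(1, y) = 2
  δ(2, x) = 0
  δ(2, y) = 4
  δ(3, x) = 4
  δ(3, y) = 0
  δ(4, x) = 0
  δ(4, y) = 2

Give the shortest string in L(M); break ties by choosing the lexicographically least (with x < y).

A breadth-first search from 0 reaches an accepting state first via the path 0 → 3 → 4 → 2 on input yxy.
No string of length < 3 is accepted (BFS exhausts all shorter strings without reaching an accepting state), and yxy is the lexicographically least accepting string of length 3.

yxy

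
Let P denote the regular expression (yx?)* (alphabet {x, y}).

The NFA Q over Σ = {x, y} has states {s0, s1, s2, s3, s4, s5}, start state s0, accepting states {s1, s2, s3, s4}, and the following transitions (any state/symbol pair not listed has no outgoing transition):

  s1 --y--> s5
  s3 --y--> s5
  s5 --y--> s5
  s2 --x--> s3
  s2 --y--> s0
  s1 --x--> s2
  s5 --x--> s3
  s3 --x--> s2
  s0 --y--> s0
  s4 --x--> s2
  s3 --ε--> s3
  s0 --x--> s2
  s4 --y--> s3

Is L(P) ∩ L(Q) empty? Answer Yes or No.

The string yx is accepted by both P and Q.
Hence L(P) ∩ L(Q) ≠ ∅.

No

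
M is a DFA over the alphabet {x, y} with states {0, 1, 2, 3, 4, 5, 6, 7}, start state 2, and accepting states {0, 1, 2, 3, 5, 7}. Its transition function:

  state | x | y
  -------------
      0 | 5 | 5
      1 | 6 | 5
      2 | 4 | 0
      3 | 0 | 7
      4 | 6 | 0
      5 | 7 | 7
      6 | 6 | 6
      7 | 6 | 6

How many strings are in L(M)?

The useful subgraph on states {0, 2, 4, 5, 7} is acyclic, so L(M) is finite; the longest accepting path visits 5 useful states, giving maximum string length 4.
Counting accepting paths from 2 by length: 1 of length 0, 1 of length 1, 3 of length 2, 6 of length 3, 4 of length 4. Total 15.

15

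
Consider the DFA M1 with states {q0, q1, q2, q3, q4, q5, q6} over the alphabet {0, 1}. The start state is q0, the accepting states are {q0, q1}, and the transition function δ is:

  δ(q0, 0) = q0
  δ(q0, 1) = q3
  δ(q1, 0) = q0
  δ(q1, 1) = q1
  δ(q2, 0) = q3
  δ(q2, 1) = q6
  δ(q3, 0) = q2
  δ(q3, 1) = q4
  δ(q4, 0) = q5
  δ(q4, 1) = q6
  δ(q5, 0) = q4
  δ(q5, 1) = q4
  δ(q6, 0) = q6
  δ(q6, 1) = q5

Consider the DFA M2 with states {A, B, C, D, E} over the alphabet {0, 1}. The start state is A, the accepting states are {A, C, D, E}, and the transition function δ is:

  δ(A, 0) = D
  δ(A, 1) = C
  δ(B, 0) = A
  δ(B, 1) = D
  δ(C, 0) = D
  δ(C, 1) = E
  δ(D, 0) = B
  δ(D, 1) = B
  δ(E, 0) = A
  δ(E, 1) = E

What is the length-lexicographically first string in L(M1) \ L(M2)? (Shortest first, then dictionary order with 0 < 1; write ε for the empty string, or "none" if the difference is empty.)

The string 00 is accepted by M1 but not by M2.
No shorter string lies in the difference, and 00 is the lexicographically first length-2 string in L(M1) \ L(M2).

00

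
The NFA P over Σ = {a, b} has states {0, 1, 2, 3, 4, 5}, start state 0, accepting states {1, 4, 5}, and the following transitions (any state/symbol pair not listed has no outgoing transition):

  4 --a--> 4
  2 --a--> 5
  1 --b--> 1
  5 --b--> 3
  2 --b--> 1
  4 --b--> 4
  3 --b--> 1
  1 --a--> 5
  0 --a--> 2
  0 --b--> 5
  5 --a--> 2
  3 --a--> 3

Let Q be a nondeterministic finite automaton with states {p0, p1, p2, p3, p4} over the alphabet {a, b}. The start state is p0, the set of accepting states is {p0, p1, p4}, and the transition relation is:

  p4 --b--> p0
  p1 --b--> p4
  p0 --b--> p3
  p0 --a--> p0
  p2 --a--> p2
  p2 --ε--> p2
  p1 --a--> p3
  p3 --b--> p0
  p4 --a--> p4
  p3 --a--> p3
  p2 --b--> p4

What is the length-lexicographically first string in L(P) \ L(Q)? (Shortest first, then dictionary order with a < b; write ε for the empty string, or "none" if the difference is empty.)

b

The string b is accepted by P but not by Q.
No shorter string lies in the difference, and b is the lexicographically first length-1 string in L(P) \ L(Q).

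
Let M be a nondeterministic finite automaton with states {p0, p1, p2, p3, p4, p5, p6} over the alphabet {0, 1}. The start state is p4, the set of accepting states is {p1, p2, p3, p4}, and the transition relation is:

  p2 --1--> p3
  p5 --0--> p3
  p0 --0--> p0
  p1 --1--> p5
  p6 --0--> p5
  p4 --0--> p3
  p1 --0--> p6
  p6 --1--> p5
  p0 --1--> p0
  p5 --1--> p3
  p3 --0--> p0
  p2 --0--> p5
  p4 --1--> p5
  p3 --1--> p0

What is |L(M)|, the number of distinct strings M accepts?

4

The useful subgraph on states {p3, p4, p5} is acyclic, so L(M) is finite; the longest accepting path visits 3 useful states, giving maximum string length 2.
Counting accepting paths from p4 by length: 1 of length 0, 1 of length 1, 2 of length 2. Total 4.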